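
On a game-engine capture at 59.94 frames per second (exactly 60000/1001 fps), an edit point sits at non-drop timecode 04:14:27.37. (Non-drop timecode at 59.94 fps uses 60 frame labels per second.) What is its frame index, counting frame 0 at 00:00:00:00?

frame 916057

Total seconds to the label: (4 × 3600 + 14 × 60 + 27) = 15267.
Frame index = 15267 × 60 + 37 = 916057.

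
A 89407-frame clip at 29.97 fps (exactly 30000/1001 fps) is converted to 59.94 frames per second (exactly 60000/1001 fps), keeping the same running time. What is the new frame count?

178814 frames

Target frames = source frames × (target rate / source rate) = 89407 × (60000/1001)/(30000/1001) = 89407 × 2 = 178814.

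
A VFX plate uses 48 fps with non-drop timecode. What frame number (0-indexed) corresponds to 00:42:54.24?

Total seconds to the label: (0 × 3600 + 42 × 60 + 54) = 2574.
Frame index = 2574 × 48 + 24 = 123576.

123576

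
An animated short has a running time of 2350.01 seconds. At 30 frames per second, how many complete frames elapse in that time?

Frames = 2350.01 × 30 = 705003/10 ≈ 70500.3000.
Complete frames: 70500.

70500 frames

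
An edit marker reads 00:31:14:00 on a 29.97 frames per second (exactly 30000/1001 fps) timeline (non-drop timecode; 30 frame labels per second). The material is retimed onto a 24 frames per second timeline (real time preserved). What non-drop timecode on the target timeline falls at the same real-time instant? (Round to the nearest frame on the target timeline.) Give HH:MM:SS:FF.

Source frame index: (0×3600 + 31×60 + 14) × 30 + 0 = 56220.
Real time: 56220 / (30000/1001) = 937937/500 s.
Target frame: (937937/500) × (24) = 5627622/125 ≈ 45020.976 → 45021.
At 24 labels/s: frame 45021 → 00:31:15:21.

00:31:15:21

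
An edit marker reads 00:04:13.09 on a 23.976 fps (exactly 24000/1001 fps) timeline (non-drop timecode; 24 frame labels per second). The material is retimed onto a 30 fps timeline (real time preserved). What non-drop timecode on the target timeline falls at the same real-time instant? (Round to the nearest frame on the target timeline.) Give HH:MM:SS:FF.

00:04:13:19

Source frame index: (0×3600 + 4×60 + 13) × 24 + 9 = 6081.
Real time: 6081 / (24000/1001) = 2029027/8000 s.
Target frame: (2029027/8000) × (30) = 6087081/800 ≈ 7608.851 → 7609.
At 30 labels/s: frame 7609 → 00:04:13:19.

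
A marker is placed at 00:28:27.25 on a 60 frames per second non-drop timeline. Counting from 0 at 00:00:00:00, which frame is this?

frame 102445

Total seconds to the label: (0 × 3600 + 28 × 60 + 27) = 1707.
Frame index = 1707 × 60 + 25 = 102445.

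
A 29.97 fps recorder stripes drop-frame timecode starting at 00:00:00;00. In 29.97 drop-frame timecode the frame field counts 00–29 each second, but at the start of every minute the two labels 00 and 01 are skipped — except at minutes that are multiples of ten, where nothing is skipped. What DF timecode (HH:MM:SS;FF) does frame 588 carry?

Each 10-minute DF block holds 10 × 60 × 30 − 9 × 2 = 17982 frames. 588 ÷ 17982 → 0 full blocks, remainder 588.
Within the partial block the first minute is 1800 frames and each further minute 1798, so 0 further minute boundaries passed. Total skipped labels = 18 × 0 + 2 × 0 = 0.
Non-drop label index = 588 + 0 = 588; at 30 labels/s that is 00:00:19:18, i.e. DF 00:00:19;18.

00:00:19;18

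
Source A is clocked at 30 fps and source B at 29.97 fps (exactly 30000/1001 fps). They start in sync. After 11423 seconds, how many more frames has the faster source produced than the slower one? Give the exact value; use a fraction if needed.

A emits 30 × 11423 = 342690 frames; B emits 30000/1001 × 11423 = 342690000/1001.
Difference = 342690/1001 frames (≈ 342.3477); B is behind A.

342690/1001 frames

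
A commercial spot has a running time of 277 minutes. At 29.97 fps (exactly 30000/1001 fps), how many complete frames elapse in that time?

498101 frames

277 min = 16620 s.
Frames = 16620 × 30000/1001 = 498600000/1001 ≈ 498101.8981.
Complete frames: 498101.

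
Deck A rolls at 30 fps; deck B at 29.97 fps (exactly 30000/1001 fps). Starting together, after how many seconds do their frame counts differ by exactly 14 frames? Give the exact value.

The gap grows by |30000/1001 − 30| = 30/1001 frames per second.
Time for a 14-frame gap: 14 ÷ (30/1001) = 7007/15 s.

7007/15 seconds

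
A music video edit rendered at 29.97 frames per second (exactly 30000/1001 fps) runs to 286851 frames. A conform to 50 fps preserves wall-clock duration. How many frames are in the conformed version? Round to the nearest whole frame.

478563 frames

Frames at target rate = 286851 × (50) / (30000/1001) = 95712617/200 ≈ 478563.085.
Nearest whole frame: 478563.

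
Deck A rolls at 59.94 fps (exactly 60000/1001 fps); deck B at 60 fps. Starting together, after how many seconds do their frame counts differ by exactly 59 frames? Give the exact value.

The gap grows by |60 − 60000/1001| = 60/1001 frames per second.
Time for a 59-frame gap: 59 ÷ (60/1001) = 59059/60 s.

59059/60 seconds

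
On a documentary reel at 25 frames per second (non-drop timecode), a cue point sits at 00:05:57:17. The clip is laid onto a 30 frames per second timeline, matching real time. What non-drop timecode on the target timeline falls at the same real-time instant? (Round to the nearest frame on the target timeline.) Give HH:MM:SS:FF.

00:05:57:20

Source frame index: (0×3600 + 5×60 + 57) × 25 + 17 = 8942.
Real time: 8942 / (25) = 8942/25 s.
Target frame: (8942/25) × (30) = 53652/5 ≈ 10730.400 → 10730.
At 30 labels/s: frame 10730 → 00:05:57:20.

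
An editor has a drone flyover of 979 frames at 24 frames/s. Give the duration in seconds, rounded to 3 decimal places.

Running time = 979 × 1/24 = 979/24 s ≈ 40.792 s.

40.792 seconds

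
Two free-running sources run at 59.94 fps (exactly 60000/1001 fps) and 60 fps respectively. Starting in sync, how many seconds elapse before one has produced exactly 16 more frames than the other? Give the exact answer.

4004/15 seconds

The gap grows by |60 − 60000/1001| = 60/1001 frames per second.
Time for a 16-frame gap: 16 ÷ (60/1001) = 4004/15 s.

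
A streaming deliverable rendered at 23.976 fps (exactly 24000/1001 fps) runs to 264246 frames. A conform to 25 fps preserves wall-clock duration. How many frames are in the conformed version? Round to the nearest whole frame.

Frames at target rate = 264246 × (25) / (24000/1001) = 44085041/160 ≈ 275531.506.
Nearest whole frame: 275532.

275532 frames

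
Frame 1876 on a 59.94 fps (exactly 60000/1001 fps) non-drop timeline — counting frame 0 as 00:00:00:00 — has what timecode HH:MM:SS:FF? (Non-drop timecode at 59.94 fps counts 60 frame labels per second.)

00:00:31:16

1876 ÷ 60 = 31 full seconds, remainder 16 frames.
31 s = 0 h 0 min 31 s.
Timecode: 00:00:31:16.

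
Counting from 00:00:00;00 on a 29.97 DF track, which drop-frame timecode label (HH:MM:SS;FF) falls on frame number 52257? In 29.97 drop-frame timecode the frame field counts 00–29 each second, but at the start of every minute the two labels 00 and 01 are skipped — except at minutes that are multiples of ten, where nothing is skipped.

00:29:03;21

Ten DF minutes hold 17982 frames, so frame 52257 lies in block 2 (frames 35964–53945) with 16293 frames into that block.
The block's first minute is 1800 frames and the rest 1798 each; 16293 frames reaches minute 9, so 2 × 18 + 9 × 2 = 54 labels have been skipped so far.
Adding those back, label number 52257 + 54 = 52311 at 30 labels/s is 1743 s + 21 f = 0 h 29 min 3 s frame 21, i.e. 00:29:03;21.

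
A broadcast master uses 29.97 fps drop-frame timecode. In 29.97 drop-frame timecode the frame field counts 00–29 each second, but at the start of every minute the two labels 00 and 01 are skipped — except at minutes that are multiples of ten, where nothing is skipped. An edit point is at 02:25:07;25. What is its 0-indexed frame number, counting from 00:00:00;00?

As if non-drop at 30 labels/s: (2 × 3600 + 25 × 60 + 7) × 30 + 25 = 261235.
Minute boundaries passed: 145; those not divisible by 10: 145 − 14 = 131; dropped labels = 2 × 131 = 262.
Actual frame index = 261235 − 262 = 260973.

260973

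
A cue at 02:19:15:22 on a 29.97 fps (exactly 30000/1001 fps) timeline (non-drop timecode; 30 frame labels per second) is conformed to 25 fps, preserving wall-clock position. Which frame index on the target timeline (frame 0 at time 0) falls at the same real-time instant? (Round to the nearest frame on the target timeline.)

frame 209102

Source frame index: (2×3600 + 19×60 + 15) × 30 + 22 = 250672.
Real time: 250672 / (30000/1001) = 15682667/1875 s.
Target frame: (15682667/1875) × (25) = 15682667/75 ≈ 209102.227 → 209102.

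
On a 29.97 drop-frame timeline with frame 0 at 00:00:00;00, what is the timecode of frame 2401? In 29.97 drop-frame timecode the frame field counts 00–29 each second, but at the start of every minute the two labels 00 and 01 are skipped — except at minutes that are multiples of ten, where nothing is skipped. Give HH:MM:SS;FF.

Ten DF minutes hold 17982 frames, so frame 2401 lies in block 0 (frames 0–17981) with 2401 frames into that block.
The block's first minute is 1800 frames and the rest 1798 each; 2401 frames reaches minute 1, so 0 × 18 + 1 × 2 = 2 labels have been skipped so far.
Adding those back, label number 2401 + 2 = 2403 at 30 labels/s is 80 s + 3 f = 0 h 1 min 20 s frame 3, i.e. 00:01:20;03.

00:01:20;03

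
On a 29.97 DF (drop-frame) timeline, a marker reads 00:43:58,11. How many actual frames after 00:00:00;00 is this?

Complete 10-minute blocks: 4, each 17982 frames → 71928.
Remaining 3 whole minutes in the current block: 1800 + 2 × 1798 = 5396 frames.
Within the current minute: 58 × 30 + 11 − 2 = 1749 (labels ;00/;01 skipped at this minute). Total = 71928 + 5396 + 1749 = 79073.

79073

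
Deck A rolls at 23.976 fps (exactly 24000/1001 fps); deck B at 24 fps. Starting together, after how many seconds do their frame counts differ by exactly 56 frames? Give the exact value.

The gap grows by |24 − 24000/1001| = 24/1001 frames per second.
Time for a 56-frame gap: 56 ÷ (24/1001) = 7007/3 s.

7007/3 seconds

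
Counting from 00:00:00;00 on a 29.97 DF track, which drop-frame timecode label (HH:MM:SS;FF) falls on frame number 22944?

00:12:45;16

Ten DF minutes hold 17982 frames, so frame 22944 lies in block 1 (frames 17982–35963) with 4962 frames into that block.
The block's first minute is 1800 frames and the rest 1798 each; 4962 frames reaches minute 2, so 1 × 18 + 2 × 2 = 22 labels have been skipped so far.
Adding those back, label number 22944 + 22 = 22966 at 30 labels/s is 765 s + 16 f = 0 h 12 min 45 s frame 16, i.e. 00:12:45;16.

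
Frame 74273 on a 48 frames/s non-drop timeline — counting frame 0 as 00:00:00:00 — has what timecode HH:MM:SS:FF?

74273 ÷ 48 = 1547 full seconds, remainder 17 frames.
1547 s = 0 h 25 min 47 s.
Timecode: 00:25:47:17.

00:25:47:17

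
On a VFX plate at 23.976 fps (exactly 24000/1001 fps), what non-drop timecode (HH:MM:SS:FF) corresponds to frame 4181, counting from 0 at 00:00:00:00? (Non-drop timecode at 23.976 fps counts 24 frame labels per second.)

00:02:54:05

4181 ÷ 24 = 174 full seconds, remainder 5 frames.
174 s = 0 h 2 min 54 s.
Timecode: 00:02:54:05.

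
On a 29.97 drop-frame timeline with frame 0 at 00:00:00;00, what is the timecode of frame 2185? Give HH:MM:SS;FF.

00:01:12;27

Each 10-minute DF block holds 10 × 60 × 30 − 9 × 2 = 17982 frames. 2185 ÷ 17982 → 0 full blocks, remainder 2185.
Within the partial block the first minute is 1800 frames and each further minute 1798, so 1 further minute boundary passed. Total skipped labels = 18 × 0 + 2 × 1 = 2.
Non-drop label index = 2185 + 2 = 2187; at 30 labels/s that is 00:01:12:27, i.e. DF 00:01:12;27.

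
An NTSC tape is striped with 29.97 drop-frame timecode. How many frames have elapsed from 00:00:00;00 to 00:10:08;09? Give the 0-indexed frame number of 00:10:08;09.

As if non-drop at 30 labels/s: (0 × 3600 + 10 × 60 + 8) × 30 + 9 = 18249.
Minute boundaries passed: 10; those not divisible by 10: 10 − 1 = 9; dropped labels = 2 × 9 = 18.
Actual frame index = 18249 − 18 = 18231.

18231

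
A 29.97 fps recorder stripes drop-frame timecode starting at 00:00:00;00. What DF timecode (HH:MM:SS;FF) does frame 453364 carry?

04:12:07;08

Ten DF minutes hold 17982 frames, so frame 453364 lies in block 25 (frames 449550–467531) with 3814 frames into that block.
The block's first minute is 1800 frames and the rest 1798 each; 3814 frames reaches minute 2, so 25 × 18 + 2 × 2 = 454 labels have been skipped so far.
Adding those back, label number 453364 + 454 = 453818 at 30 labels/s is 15127 s + 8 f = 4 h 12 min 7 s frame 8, i.e. 04:12:07;08.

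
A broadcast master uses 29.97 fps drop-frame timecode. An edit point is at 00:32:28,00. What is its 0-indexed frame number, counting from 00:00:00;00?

58382

As if non-drop at 30 labels/s: (0 × 3600 + 32 × 60 + 28) × 30 + 0 = 58440.
Minute boundaries passed: 32; those not divisible by 10: 32 − 3 = 29; dropped labels = 2 × 29 = 58.
Actual frame index = 58440 − 58 = 58382.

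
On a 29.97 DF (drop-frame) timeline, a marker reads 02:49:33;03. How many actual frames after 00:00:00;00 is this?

As if non-drop at 30 labels/s: (2 × 3600 + 49 × 60 + 33) × 30 + 3 = 305193.
Minute boundaries passed: 169; those not divisible by 10: 169 − 16 = 153; dropped labels = 2 × 153 = 306.
Actual frame index = 305193 − 306 = 304887.

304887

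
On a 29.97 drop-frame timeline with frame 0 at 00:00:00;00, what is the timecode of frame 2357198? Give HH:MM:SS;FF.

Ten DF minutes hold 17982 frames, so frame 2357198 lies in block 131 (frames 2355642–2373623) with 1556 frames into that block.
The block's first minute is 1800 frames and the rest 1798 each; 1556 frames reaches minute 0, so 131 × 18 + 0 × 2 = 2358 labels have been skipped so far.
Adding those back, label number 2357198 + 2358 = 2359556 at 30 labels/s is 78651 s + 26 f = 21 h 50 min 51 s frame 26, i.e. 21:50:51;26.

21:50:51;26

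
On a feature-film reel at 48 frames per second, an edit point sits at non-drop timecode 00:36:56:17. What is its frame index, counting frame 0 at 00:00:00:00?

106385

Total seconds to the label: (0 × 3600 + 36 × 60 + 56) = 2216.
Frame index = 2216 × 48 + 17 = 106385.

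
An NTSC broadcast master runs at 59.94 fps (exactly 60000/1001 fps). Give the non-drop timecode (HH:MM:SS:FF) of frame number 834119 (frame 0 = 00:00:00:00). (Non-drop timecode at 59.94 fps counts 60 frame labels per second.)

834119 ÷ 60 = 13901 full seconds, remainder 59 frames.
13901 s = 3 h 51 min 41 s.
Timecode: 03:51:41:59.

03:51:41:59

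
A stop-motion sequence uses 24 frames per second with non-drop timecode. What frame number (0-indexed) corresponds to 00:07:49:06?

Total seconds to the label: (0 × 3600 + 7 × 60 + 49) = 469.
Frame index = 469 × 24 + 6 = 11262.

11262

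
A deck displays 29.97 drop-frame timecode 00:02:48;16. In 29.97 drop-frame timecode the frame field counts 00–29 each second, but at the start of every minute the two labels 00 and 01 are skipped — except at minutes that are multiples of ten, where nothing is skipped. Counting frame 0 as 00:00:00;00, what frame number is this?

Complete 10-minute blocks: 0, each 17982 frames → 0.
Remaining 2 whole minutes in the current block: 1800 + 1 × 1798 = 3598 frames.
Within the current minute: 48 × 30 + 16 − 2 = 1454 (labels ;00/;01 skipped at this minute). Total = 0 + 3598 + 1454 = 5052.

5052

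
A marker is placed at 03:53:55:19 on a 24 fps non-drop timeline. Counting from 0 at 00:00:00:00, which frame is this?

Total seconds to the label: (3 × 3600 + 53 × 60 + 55) = 14035.
Frame index = 14035 × 24 + 19 = 336859.

336859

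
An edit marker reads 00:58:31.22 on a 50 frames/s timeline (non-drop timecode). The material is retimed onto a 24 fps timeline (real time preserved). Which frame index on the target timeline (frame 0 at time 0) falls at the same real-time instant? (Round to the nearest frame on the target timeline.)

frame 84275

Source frame index: (0×3600 + 58×60 + 31) × 50 + 22 = 175572.
Real time: 175572 / (50) = 87786/25 s.
Target frame: (87786/25) × (24) = 2106864/25 ≈ 84274.560 → 84275.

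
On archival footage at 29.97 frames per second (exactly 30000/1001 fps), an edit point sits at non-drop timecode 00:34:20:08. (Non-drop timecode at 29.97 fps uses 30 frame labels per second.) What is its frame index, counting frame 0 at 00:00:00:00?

61808

Total seconds to the label: (0 × 3600 + 34 × 60 + 20) = 2060.
Frame index = 2060 × 30 + 8 = 61808.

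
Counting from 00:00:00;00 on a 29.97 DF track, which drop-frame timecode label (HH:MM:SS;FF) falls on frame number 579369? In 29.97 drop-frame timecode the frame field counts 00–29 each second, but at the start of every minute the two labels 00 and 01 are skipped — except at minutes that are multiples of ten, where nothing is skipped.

Each 10-minute DF block holds 10 × 60 × 30 − 9 × 2 = 17982 frames. 579369 ÷ 17982 → 32 full blocks, remainder 3945.
Within the partial block the first minute is 1800 frames and each further minute 1798, so 2 further minute boundaries passed. Total skipped labels = 18 × 32 + 2 × 2 = 580.
Non-drop label index = 579369 + 580 = 579949; at 30 labels/s that is 05:22:11:19, i.e. DF 05:22:11;19.

05:22:11;19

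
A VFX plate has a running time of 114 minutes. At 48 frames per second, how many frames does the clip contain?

114 min = 6840 s.
Frames = 6840 × 48 = 328320.

328320 frames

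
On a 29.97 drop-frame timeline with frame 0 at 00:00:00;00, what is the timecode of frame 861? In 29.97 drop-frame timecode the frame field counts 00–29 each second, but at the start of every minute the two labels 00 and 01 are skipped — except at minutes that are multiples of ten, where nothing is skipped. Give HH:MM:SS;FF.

00:00:28;21

Each 10-minute DF block holds 10 × 60 × 30 − 9 × 2 = 17982 frames. 861 ÷ 17982 → 0 full blocks, remainder 861.
Within the partial block the first minute is 1800 frames and each further minute 1798, so 0 further minute boundaries passed. Total skipped labels = 18 × 0 + 2 × 0 = 0.
Non-drop label index = 861 + 0 = 861; at 30 labels/s that is 00:00:28:21, i.e. DF 00:00:28;21.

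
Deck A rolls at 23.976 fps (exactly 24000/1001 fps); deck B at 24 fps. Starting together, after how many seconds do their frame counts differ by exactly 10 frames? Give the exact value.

The gap grows by |24 − 24000/1001| = 24/1001 frames per second.
Time for a 10-frame gap: 10 ÷ (24/1001) = 5005/12 s.

5005/12 seconds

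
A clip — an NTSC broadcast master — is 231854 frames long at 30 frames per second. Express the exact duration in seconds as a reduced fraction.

Running time = 231854 ÷ (30) = 231854 × 1/30 = 115927/15 s.

115927/15 seconds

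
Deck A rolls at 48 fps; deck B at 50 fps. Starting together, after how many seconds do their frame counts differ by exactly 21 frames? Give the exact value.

10.5 seconds

The gap grows by |50 − 48| = 2 frames per second.
Time for a 21-frame gap: 21 ÷ (2) = 10.5 s.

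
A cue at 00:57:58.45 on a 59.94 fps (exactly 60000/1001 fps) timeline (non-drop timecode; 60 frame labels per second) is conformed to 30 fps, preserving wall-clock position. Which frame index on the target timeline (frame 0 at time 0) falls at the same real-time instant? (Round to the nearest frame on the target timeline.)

frame 104467

Source frame index: (0×3600 + 57×60 + 58) × 60 + 45 = 208725.
Real time: 208725 / (60000/1001) = 2785783/800 s.
Target frame: (2785783/800) × (30) = 8357349/80 ≈ 104466.863 → 104467.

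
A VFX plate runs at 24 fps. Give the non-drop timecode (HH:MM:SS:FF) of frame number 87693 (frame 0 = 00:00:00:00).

01:00:53:21

87693 ÷ 24 = 3653 full seconds, remainder 21 frames.
3653 s = 1 h 0 min 53 s.
Timecode: 01:00:53:21.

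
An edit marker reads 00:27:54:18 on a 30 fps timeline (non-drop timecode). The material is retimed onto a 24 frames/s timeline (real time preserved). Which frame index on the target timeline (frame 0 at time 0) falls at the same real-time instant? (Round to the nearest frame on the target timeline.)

frame 40190

Source frame index: (0×3600 + 27×60 + 54) × 30 + 18 = 50238.
Real time: 50238 / (30) = 8373/5 s.
Target frame: (8373/5) × (24) = 200952/5 ≈ 40190.400 → 40190.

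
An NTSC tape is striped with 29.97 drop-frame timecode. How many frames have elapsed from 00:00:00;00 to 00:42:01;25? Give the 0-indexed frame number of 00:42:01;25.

Complete 10-minute blocks: 4, each 17982 frames → 71928.
Remaining 2 whole minutes in the current block: 1800 + 1 × 1798 = 3598 frames.
Within the current minute: 1 × 30 + 25 − 2 = 53 (labels ;00/;01 skipped at this minute). Total = 71928 + 3598 + 53 = 75579.

75579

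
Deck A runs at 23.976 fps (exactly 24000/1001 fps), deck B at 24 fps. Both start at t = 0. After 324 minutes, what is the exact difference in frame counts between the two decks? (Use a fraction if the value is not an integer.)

466560/1001 frames

324 min = 19440 s.
A emits 24000/1001 × 19440 = 466560000/1001 frames; B emits 24 × 19440 = 466560.
Difference = 466560/1001 frames (≈ 466.0939); B is ahead of A.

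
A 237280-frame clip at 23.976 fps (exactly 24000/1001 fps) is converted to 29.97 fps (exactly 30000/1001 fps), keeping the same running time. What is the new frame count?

296600 frames

Target frames = source frames × (target rate / source rate) = 237280 × (30000/1001)/(24000/1001) = 237280 × 5/4 = 296600.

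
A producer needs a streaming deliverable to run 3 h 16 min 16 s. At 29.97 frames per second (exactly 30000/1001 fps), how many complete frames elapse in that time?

352927 frames

3 h 16 min 16 s = 11776 s.
Frames = 11776 × 30000/1001 = 353280000/1001 ≈ 352927.0729.
Complete frames: 352927.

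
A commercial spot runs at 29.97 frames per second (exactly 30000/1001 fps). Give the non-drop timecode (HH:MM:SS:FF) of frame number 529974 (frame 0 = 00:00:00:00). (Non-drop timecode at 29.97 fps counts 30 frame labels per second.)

04:54:25:24

529974 ÷ 30 = 17665 full seconds, remainder 24 frames.
17665 s = 4 h 54 min 25 s.
Timecode: 04:54:25:24.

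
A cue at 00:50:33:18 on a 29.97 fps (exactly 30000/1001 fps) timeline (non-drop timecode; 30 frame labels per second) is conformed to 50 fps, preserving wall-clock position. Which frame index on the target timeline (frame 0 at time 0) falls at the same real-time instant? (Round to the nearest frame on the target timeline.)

frame 151832

Source frame index: (0×3600 + 50×60 + 33) × 30 + 18 = 91008.
Real time: 91008 / (30000/1001) = 1897896/625 s.
Target frame: (1897896/625) × (50) = 3795792/25 ≈ 151831.680 → 151832.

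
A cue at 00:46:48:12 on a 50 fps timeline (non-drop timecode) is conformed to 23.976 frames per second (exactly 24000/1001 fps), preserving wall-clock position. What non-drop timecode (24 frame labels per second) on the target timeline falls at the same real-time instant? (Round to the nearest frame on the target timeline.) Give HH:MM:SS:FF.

Source frame index: (0×3600 + 46×60 + 48) × 50 + 12 = 140412.
Real time: 140412 / (50) = 70206/25 s.
Target frame: (70206/25) × (24000/1001) = 67397760/1001 ≈ 67330.430 → 67330.
At 24 labels/s: frame 67330 → 00:46:45:10.

00:46:45:10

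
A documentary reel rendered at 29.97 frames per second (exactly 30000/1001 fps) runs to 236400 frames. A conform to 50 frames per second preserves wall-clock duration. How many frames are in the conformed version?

Target frames = source frames × (target rate / source rate) = 236400 × (50)/(30000/1001) = 236400 × 1001/600 = 394394.

394394 frames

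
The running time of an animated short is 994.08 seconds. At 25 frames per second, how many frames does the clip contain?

Frames = 994.08 × 25 = 24852.

24852 frames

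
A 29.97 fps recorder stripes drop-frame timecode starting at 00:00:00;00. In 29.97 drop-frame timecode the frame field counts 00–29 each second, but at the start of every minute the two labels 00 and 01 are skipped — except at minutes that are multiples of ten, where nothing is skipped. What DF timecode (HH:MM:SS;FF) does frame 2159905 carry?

20:01:08;27

Each 10-minute DF block holds 10 × 60 × 30 − 9 × 2 = 17982 frames. 2159905 ÷ 17982 → 120 full blocks, remainder 2065.
Within the partial block the first minute is 1800 frames and each further minute 1798, so 1 further minute boundary passed. Total skipped labels = 18 × 120 + 2 × 1 = 2162.
Non-drop label index = 2159905 + 2162 = 2162067; at 30 labels/s that is 20:01:08:27, i.e. DF 20:01:08;27.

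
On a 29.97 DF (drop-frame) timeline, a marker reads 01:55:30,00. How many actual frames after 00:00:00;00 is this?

As if non-drop at 30 labels/s: (1 × 3600 + 55 × 60 + 30) × 30 + 0 = 207900.
Minute boundaries passed: 115; those not divisible by 10: 115 − 11 = 104; dropped labels = 2 × 104 = 208.
Actual frame index = 207900 − 208 = 207692.

207692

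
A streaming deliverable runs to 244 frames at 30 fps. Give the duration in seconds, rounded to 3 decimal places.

8.133 seconds

Running time = 244 × 1/30 = 122/15 s ≈ 8.133 s.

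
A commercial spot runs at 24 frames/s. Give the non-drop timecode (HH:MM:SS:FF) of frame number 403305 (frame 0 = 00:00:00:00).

04:40:04:09

403305 ÷ 24 = 16804 full seconds, remainder 9 frames.
16804 s = 4 h 40 min 4 s.
Timecode: 04:40:04:09.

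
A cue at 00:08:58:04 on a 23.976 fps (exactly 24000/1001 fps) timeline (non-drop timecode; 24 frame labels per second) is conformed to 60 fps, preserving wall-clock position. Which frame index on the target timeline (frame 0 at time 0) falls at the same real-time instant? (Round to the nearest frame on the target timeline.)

Source frame index: (0×3600 + 8×60 + 58) × 24 + 4 = 12916.
Real time: 12916 / (24000/1001) = 3232229/6000 s.
Target frame: (3232229/6000) × (60) = 3232229/100 ≈ 32322.290 → 32322.

frame 32322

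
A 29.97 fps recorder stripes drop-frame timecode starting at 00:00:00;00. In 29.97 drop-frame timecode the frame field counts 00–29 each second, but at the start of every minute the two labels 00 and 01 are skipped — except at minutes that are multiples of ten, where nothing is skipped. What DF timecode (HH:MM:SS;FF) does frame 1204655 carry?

11:09:55;11

Each 10-minute DF block holds 10 × 60 × 30 − 9 × 2 = 17982 frames. 1204655 ÷ 17982 → 66 full blocks, remainder 17843.
Within the partial block the first minute is 1800 frames and each further minute 1798, so 9 further minute boundaries passed. Total skipped labels = 18 × 66 + 2 × 9 = 1206.
Non-drop label index = 1204655 + 1206 = 1205861; at 30 labels/s that is 11:09:55:11, i.e. DF 11:09:55;11.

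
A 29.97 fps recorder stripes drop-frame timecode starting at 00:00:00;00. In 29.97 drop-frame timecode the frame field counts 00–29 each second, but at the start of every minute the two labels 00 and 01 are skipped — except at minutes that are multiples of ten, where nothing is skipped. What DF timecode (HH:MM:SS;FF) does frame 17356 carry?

00:09:39;04

Ten DF minutes hold 17982 frames, so frame 17356 lies in block 0 (frames 0–17981) with 17356 frames into that block.
The block's first minute is 1800 frames and the rest 1798 each; 17356 frames reaches minute 9, so 0 × 18 + 9 × 2 = 18 labels have been skipped so far.
Adding those back, label number 17356 + 18 = 17374 at 30 labels/s is 579 s + 4 f = 0 h 9 min 39 s frame 4, i.e. 00:09:39;04.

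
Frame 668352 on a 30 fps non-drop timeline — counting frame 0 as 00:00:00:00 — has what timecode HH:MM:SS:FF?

668352 ÷ 30 = 22278 full seconds, remainder 12 frames.
22278 s = 6 h 11 min 18 s.
Timecode: 06:11:18:12.

06:11:18:12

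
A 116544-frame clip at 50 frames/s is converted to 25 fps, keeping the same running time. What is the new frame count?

58272 frames

Target frames = source frames × (target rate / source rate) = 116544 × (25)/(50) = 116544 × 1/2 = 58272.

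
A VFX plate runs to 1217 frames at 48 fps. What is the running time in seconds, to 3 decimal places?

25.354 seconds

Running time = 1217 × 1/48 = 1217/48 s ≈ 25.354 s.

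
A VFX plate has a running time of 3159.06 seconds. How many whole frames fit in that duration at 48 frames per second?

151634 frames

Frames = 3159.06 × 48 = 3790872/25 ≈ 151634.8800.
Complete frames: 151634.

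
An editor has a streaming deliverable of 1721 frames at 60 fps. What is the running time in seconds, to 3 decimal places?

28.683 seconds

Running time = 1721 × 1/60 = 1721/60 s ≈ 28.683 s.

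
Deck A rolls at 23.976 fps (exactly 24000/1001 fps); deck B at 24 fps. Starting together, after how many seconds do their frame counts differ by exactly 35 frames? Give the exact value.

35035/24 seconds

The gap grows by |24 − 24000/1001| = 24/1001 frames per second.
Time for a 35-frame gap: 35 ÷ (24/1001) = 35035/24 s.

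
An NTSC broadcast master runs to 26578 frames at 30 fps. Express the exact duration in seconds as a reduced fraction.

13289/15 seconds

Running time = 26578 ÷ (30) = 26578 × 1/30 = 13289/15 s.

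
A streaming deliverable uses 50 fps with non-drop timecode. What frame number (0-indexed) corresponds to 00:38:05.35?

Total seconds to the label: (0 × 3600 + 38 × 60 + 5) = 2285.
Frame index = 2285 × 50 + 35 = 114285.

frame 114285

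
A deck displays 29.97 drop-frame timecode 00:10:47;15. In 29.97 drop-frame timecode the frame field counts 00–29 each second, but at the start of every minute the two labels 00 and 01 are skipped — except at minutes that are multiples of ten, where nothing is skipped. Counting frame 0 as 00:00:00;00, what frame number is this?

As if non-drop at 30 labels/s: (0 × 3600 + 10 × 60 + 47) × 30 + 15 = 19425.
Minute boundaries passed: 10; those not divisible by 10: 10 − 1 = 9; dropped labels = 2 × 9 = 18.
Actual frame index = 19425 − 18 = 19407.

19407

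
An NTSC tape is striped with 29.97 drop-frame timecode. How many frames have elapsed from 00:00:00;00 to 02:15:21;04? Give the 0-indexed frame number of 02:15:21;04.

243390

As if non-drop at 30 labels/s: (2 × 3600 + 15 × 60 + 21) × 30 + 4 = 243634.
Minute boundaries passed: 135; those not divisible by 10: 135 − 13 = 122; dropped labels = 2 × 122 = 244.
Actual frame index = 243634 − 244 = 243390.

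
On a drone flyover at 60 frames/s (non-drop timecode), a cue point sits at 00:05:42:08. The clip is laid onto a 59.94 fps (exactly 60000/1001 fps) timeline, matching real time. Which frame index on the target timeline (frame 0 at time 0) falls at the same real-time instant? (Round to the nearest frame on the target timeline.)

frame 20507

Source frame index: (0×3600 + 5×60 + 42) × 60 + 8 = 20528.
Real time: 20528 / (60) = 5132/15 s.
Target frame: (5132/15) × (60000/1001) = 20528000/1001 ≈ 20507.493 → 20507.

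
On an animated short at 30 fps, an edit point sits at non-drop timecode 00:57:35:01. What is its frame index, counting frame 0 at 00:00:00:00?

Total seconds to the label: (0 × 3600 + 57 × 60 + 35) = 3455.
Frame index = 3455 × 30 + 1 = 103651.

frame 103651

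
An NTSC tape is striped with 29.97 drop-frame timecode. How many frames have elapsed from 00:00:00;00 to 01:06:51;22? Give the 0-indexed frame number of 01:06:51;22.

120232

As if non-drop at 30 labels/s: (1 × 3600 + 6 × 60 + 51) × 30 + 22 = 120352.
Minute boundaries passed: 66; those not divisible by 10: 66 − 6 = 60; dropped labels = 2 × 60 = 120.
Actual frame index = 120352 − 120 = 120232.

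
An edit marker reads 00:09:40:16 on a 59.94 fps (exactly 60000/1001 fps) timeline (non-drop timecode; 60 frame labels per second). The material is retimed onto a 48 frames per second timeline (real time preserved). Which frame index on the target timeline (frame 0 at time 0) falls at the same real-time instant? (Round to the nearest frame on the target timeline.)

frame 27881

Source frame index: (0×3600 + 9×60 + 40) × 60 + 16 = 34816.
Real time: 34816 / (60000/1001) = 1089088/1875 s.
Target frame: (1089088/1875) × (48) = 17425408/625 ≈ 27880.653 → 27881.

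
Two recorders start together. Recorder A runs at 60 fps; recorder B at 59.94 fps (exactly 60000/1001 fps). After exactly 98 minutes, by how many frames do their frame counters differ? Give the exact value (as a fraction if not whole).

50400/143 frames

98 min = 5880 s.
A emits 60 × 5880 = 352800 frames; B emits 60000/1001 × 5880 = 50400000/143.
Difference = 50400/143 frames (≈ 352.4476); B is behind A.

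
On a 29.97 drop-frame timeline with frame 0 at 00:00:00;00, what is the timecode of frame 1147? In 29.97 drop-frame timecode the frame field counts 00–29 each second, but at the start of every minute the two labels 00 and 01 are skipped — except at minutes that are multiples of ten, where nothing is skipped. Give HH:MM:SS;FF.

Ten DF minutes hold 17982 frames, so frame 1147 lies in block 0 (frames 0–17981) with 1147 frames into that block.
The block's first minute is 1800 frames and the rest 1798 each; 1147 frames reaches minute 0, so 0 × 18 + 0 × 2 = 0 labels have been skipped so far.
Adding those back, label number 1147 + 0 = 1147 at 30 labels/s is 38 s + 7 f = 0 h 0 min 38 s frame 7, i.e. 00:00:38;07.

00:00:38;07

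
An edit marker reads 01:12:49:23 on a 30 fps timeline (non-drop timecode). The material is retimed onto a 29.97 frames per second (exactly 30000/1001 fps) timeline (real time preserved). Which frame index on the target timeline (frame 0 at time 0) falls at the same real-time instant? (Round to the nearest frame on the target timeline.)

Source frame index: (1×3600 + 12×60 + 49) × 30 + 23 = 131093.
Real time: 131093 / (30) = 131093/30 s.
Target frame: (131093/30) × (30000/1001) = 131093000/1001 ≈ 130962.038 → 130962.

frame 130962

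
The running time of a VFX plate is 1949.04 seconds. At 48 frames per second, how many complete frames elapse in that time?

Frames = 1949.04 × 48 = 2338848/25 ≈ 93553.9200.
Complete frames: 93553.

93553 frames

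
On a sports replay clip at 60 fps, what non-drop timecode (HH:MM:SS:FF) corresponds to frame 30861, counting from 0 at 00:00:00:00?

30861 ÷ 60 = 514 full seconds, remainder 21 frames.
514 s = 0 h 8 min 34 s.
Timecode: 00:08:34:21.

00:08:34:21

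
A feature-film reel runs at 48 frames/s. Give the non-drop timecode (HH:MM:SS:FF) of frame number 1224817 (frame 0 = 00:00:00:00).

1224817 ÷ 48 = 25517 full seconds, remainder 1 frame.
25517 s = 7 h 5 min 17 s.
Timecode: 07:05:17:01.

07:05:17:01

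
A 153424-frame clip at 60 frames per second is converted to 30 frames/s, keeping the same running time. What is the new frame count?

76712 frames

Target frames = source frames × (target rate / source rate) = 153424 × (30)/(60) = 153424 × 1/2 = 76712.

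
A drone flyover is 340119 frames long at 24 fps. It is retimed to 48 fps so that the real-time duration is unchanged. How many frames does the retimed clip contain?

Target frames = source frames × (target rate / source rate) = 340119 × (48)/(24) = 340119 × 2 = 680238.

680238 frames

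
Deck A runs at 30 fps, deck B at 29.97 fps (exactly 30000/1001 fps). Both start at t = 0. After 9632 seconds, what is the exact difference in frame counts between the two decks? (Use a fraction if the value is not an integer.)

41280/143 frames

A emits 30 × 9632 = 288960 frames; B emits 30000/1001 × 9632 = 41280000/143.
Difference = 41280/143 frames (≈ 288.6713); B is behind A.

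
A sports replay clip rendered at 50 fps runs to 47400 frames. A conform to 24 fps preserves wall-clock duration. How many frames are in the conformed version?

Target frames = source frames × (target rate / source rate) = 47400 × (24)/(50) = 47400 × 12/25 = 22752.

22752 frames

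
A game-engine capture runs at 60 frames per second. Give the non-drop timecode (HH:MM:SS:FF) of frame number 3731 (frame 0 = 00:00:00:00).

00:01:02:11

3731 ÷ 60 = 62 full seconds, remainder 11 frames.
62 s = 0 h 1 min 2 s.
Timecode: 00:01:02:11.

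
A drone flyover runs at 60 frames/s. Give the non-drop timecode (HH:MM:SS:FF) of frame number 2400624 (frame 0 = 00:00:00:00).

11:06:50:24

2400624 ÷ 60 = 40010 full seconds, remainder 24 frames.
40010 s = 11 h 6 min 50 s.
Timecode: 11:06:50:24.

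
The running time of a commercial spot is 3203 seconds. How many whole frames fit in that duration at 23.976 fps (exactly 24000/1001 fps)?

76795 frames

Frames = 3203 × 24000/1001 = 76872000/1001 ≈ 76795.2048.
Complete frames: 76795.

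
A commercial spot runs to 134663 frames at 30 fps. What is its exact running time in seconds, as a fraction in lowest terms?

134663/30 seconds

Running time = 134663 ÷ (30) = 134663 × 1/30 = 134663/30 s.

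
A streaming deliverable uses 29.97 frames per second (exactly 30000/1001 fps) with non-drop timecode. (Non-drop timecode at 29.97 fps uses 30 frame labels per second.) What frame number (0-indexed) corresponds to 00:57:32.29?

Total seconds to the label: (0 × 3600 + 57 × 60 + 32) = 3452.
Frame index = 3452 × 30 + 29 = 103589.

103589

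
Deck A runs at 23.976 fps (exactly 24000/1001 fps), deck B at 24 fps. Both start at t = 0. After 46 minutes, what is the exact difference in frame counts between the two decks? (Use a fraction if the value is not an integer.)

46 min = 2760 s.
A emits 24000/1001 × 2760 = 66240000/1001 frames; B emits 24 × 2760 = 66240.
Difference = 66240/1001 frames (≈ 66.1738); B is ahead of A.

66240/1001 frames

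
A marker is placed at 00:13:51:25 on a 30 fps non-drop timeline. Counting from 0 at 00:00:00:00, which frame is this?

24955

Total seconds to the label: (0 × 3600 + 13 × 60 + 51) = 831.
Frame index = 831 × 30 + 25 = 24955.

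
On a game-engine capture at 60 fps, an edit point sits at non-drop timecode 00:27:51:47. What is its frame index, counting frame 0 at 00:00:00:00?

frame 100307

Total seconds to the label: (0 × 3600 + 27 × 60 + 51) = 1671.
Frame index = 1671 × 60 + 47 = 100307.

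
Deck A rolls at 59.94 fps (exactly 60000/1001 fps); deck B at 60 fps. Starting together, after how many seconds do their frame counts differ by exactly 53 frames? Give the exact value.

The gap grows by |60 − 60000/1001| = 60/1001 frames per second.
Time for a 53-frame gap: 53 ÷ (60/1001) = 53053/60 s.

53053/60 seconds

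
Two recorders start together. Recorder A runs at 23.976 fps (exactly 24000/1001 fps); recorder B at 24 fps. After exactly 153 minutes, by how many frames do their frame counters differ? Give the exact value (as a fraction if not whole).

220320/1001 frames

153 min = 9180 s.
A emits 24000/1001 × 9180 = 220320000/1001 frames; B emits 24 × 9180 = 220320.
Difference = 220320/1001 frames (≈ 220.0999); B is ahead of A.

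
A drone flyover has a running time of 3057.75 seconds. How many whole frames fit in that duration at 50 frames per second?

Frames = 3057.75 × 50 = 305775/2 ≈ 152887.5000.
Complete frames: 152887.

152887 frames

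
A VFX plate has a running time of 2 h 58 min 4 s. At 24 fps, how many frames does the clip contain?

256416 frames

2 h 58 min 4 s = 10684 s.
Frames = 10684 × 24 = 256416.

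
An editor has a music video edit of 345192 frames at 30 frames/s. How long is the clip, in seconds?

11506.4 seconds

Running time = 345192 / (30) = 11506.4 s.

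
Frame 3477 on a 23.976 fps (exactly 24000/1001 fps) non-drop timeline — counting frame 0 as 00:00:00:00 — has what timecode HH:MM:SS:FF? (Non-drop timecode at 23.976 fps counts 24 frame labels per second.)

00:02:24:21

3477 ÷ 24 = 144 full seconds, remainder 21 frames.
144 s = 0 h 2 min 24 s.
Timecode: 00:02:24:21.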